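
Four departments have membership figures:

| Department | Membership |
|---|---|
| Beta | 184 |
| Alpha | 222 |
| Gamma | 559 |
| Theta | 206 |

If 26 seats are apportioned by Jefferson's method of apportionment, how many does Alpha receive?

5

Standard divisor 1171/26 ≈ 45.038; standard quotas: Beta 4.085, Alpha 4.929, Gamma 12.412, Theta 4.574.
Rounding down gives 4, 4, 12, 4 = 24 seats, so the divisor must be adjusted.
With modified divisor 42: modified quotas Beta 4.381, Alpha 5.286, Gamma 13.310, Theta 4.905.
Rounding down: Beta 4, Alpha 5, Gamma 13, Theta 4 (total 26).
Alpha receives 5.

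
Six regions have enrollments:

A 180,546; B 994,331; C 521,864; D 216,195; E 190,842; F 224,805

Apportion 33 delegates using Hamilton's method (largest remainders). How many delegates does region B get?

14

Standard divisor: 2328583 ÷ 33 ≈ 70563.121.
Standard quotas: A 2.5586, B 14.0914, C 7.3957, D 3.0639, E 2.7046, F 3.1859.
Lower quotas: A 2, B 14, C 7, D 3, E 2, F 3 (sum 31, leaving 2 seats).
Remainders in descending order: E 0.7046, A 0.5586, C 0.3957, F 0.1859, B 0.0914, D 0.0639.
Largest remainders: E, A receive the extra seats.
B receives 14.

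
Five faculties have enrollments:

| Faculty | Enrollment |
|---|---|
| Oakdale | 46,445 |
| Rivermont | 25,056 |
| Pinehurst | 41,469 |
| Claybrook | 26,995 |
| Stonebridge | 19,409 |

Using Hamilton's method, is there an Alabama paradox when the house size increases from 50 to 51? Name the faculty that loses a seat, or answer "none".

none

At 50 seats: Oakdale 15, Rivermont 8, Pinehurst 13, Claybrook 8, Stonebridge 6.
At 51 seats: Oakdale 15, Rivermont 8, Pinehurst 13, Claybrook 9, Stonebridge 6.
No faculty's allocation decreased.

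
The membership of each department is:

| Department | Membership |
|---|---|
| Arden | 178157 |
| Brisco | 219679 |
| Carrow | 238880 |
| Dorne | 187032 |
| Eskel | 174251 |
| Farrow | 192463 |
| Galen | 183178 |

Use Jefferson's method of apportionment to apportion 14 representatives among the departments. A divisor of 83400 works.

With modified divisor 83400: modified quotas Arden 2.136, Brisco 2.634, Carrow 2.864, Dorne 2.243, Eskel 2.089, Farrow 2.308, Galen 2.196.
Rounding down: Arden 2, Brisco 2, Carrow 2, Dorne 2, Eskel 2, Farrow 2, Galen 2 (total 14).

Arden 2, Brisco 2, Carrow 2, Dorne 2, Eskel 2, Farrow 2, Galen 2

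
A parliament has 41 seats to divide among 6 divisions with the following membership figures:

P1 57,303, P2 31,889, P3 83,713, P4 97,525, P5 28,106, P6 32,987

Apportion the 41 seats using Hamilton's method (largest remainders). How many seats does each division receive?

P1: 7, P2: 4, P3: 10, P4: 12, P5: 4, P6: 4

Total 331523; standard divisor 331523/41 ≈ 8085.927.
Standard quotas: P1 7.0868, P2 3.9438, P3 10.3529, P4 12.0611, P5 3.4759, P6 4.0796.
Lower quotas: P1 7, P2 3, P3 10, P4 12, P5 3, P6 4 (sum 39, leaving 2 seats).
Remainders in descending order: P2 0.9438, P5 0.4759, P3 0.3529, P1 0.0868, P6 0.0796, P4 0.0611.
Largest remainders: P2, P5 receive the extra seats.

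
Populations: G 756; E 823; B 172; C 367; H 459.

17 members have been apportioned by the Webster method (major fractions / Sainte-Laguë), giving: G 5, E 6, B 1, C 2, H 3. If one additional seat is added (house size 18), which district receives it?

C

Priority for the next seat is population ÷ (current seats + 0.5).
Priorities: G 137.455, E 126.615, B 114.667, C 146.800, H 131.143.
Highest priority: C.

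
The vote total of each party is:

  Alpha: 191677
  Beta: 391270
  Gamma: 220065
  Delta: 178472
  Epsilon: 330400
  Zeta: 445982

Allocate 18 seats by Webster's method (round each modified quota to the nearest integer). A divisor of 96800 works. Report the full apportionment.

With modified divisor 96800: modified quotas Alpha 1.980, Beta 4.042, Gamma 2.273, Delta 1.844, Epsilon 3.413, Zeta 4.607.
Rounding to the nearest integer: Alpha 2, Beta 4, Gamma 2, Delta 2, Epsilon 3, Zeta 5 (total 18).

Alpha 2; Beta 4; Gamma 2; Delta 2; Epsilon 3; Zeta 5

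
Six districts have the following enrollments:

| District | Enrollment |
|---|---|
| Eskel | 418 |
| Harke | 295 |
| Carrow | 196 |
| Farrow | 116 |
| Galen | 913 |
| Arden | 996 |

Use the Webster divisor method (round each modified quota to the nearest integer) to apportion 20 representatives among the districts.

Standard divisor 2934/20 ≈ 146.7; standard quotas: Eskel 2.849, Harke 2.011, Carrow 1.336, Farrow 0.791, Galen 6.224, Arden 6.789.
Rounding to the nearest integer gives Eskel 3, Harke 2, Carrow 1, Farrow 1, Galen 6, Arden 7 — total 20, matching the house size, so no adjustment is needed.

Eskel=3, Harke=2, Carrow=1, Farrow=1, Galen=6, Arden=7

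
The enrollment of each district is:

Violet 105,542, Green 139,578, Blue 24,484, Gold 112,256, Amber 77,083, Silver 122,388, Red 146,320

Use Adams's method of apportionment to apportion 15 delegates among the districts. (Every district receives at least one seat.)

Standard divisor 727651/15 ≈ 48510.067; standard quotas: Violet 2.176, Green 2.877, Blue 0.505, Gold 2.314, Amber 1.589, Silver 2.523, Red 3.016.
Rounding up gives 3, 3, 1, 3, 2, 3, 4 = 19 seats, so the divisor must be adjusted.
With modified divisor 65500: modified quotas Violet 1.611, Green 2.131, Blue 0.374, Gold 1.714, Amber 1.177, Silver 1.869, Red 2.234.
Rounding up: Violet 2, Green 3, Blue 1, Gold 2, Amber 2, Silver 2, Red 3 (total 15).

Violet=2; Green=3; Blue=1; Gold=2; Amber=2; Silver=2; Red=3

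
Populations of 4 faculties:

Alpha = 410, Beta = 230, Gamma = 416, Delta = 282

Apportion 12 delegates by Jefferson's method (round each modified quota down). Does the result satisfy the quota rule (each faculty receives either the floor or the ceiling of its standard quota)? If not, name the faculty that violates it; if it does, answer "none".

Standard quotas: Alpha 3.677, Beta 2.063, Gamma 3.731, Delta 2.529.
Jefferson allocation: Alpha 4, Beta 2, Gamma 4, Delta 2.
Every allocation lies between the lower and upper quota.

none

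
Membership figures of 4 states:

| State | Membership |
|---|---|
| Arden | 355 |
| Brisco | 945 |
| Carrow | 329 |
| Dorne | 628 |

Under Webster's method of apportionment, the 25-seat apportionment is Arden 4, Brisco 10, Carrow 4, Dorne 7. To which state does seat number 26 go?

Brisco

Priority for the next seat is population ÷ (current seats + 0.5).
Priorities: Arden 78.889, Brisco 90.000, Carrow 73.111, Dorne 83.733.
Highest priority: Brisco.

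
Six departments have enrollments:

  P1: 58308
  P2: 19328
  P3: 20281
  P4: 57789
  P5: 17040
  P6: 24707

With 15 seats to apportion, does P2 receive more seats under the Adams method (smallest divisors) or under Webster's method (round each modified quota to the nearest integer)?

Adams

Adams: P1 4, P2 2, P3 2, P4 4, P5 1, P6 2.
Webster: P1 5, P2 1, P3 2, P4 4, P5 1, P6 2.
P2 gets 2 under Adams and 1 under Webster.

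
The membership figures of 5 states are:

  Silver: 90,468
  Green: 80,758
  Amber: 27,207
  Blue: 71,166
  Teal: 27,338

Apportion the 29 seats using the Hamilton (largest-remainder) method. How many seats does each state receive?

Silver 9, Green 8, Amber 2, Blue 7, Teal 3

The standard divisor is 296937/29 ≈ 10239.207.
Standard quotas: Silver 8.8354, Green 7.8871, Amber 2.6571, Blue 6.9503, Teal 2.6699.
Lower quotas: Silver 8, Green 7, Amber 2, Blue 6, Teal 2 (sum 25, leaving 4 seats).
Remainders in descending order: Blue 0.9503, Green 0.8871, Silver 0.8354, Teal 0.6699, Amber 0.6571.
The surplus seats go to Blue, Green, Silver, Teal.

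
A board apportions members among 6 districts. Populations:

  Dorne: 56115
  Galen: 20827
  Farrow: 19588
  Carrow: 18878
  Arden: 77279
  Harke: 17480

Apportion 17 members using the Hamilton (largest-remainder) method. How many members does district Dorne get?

Total 210167; standard divisor 210167/17 ≈ 12362.765.
Standard quotas: Dorne 4.5390, Galen 1.6847, Farrow 1.5844, Carrow 1.5270, Arden 6.2509, Harke 1.4139.
Lower quotas: Dorne 4, Galen 1, Farrow 1, Carrow 1, Arden 6, Harke 1 (sum 14, leaving 3 seats).
Remainders in descending order: Galen 0.6847, Farrow 0.5844, Dorne 0.5390, Carrow 0.5270, Harke 0.4139, Arden 0.2509.
Largest remainders: Galen, Farrow, Dorne receive the extra seats.
Dorne receives 5.

5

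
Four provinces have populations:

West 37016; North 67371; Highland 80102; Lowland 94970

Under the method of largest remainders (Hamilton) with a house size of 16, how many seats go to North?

4

The standard divisor is 279459/16 ≈ 17466.188.
Standard quotas: West 2.1193, North 3.8572, Highland 4.5861, Lowland 5.4374.
Lower quotas: West 2, North 3, Highland 4, Lowland 5 (sum 14, leaving 2 seats).
Remainders in descending order: North 0.8572, Highland 0.5861, Lowland 0.4374, West 0.1193.
Largest remainders: North, Highland receive the extra seats.
North receives 4.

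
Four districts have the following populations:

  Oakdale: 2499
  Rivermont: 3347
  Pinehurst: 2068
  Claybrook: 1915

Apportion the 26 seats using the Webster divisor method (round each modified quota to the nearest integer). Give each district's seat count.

Standard divisor 9829/26 ≈ 378.038; standard quotas: Oakdale 6.610, Rivermont 8.854, Pinehurst 5.470, Claybrook 5.066.
Rounding to the nearest integer gives Oakdale 7, Rivermont 9, Pinehurst 5, Claybrook 5 — total 26, matching the house size, so no adjustment is needed.

Oakdale: 7, Rivermont: 9, Pinehurst: 5, Claybrook: 5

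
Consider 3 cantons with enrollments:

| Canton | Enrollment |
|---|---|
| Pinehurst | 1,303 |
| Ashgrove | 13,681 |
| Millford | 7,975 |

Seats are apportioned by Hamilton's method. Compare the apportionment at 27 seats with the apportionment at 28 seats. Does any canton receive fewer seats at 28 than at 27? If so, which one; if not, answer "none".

At 27 seats: Pinehurst 2, Ashgrove 16, Millford 9.
At 28 seats: Pinehurst 1, Ashgrove 17, Millford 10.
Pinehurst drops from 2 to 1.

Pinehurst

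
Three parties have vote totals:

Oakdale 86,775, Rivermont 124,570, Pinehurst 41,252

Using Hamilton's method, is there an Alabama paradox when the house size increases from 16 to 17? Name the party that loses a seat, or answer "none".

none

At 16 seats: Oakdale 5, Rivermont 8, Pinehurst 3.
At 17 seats: Oakdale 6, Rivermont 8, Pinehurst 3.
No party's allocation decreased.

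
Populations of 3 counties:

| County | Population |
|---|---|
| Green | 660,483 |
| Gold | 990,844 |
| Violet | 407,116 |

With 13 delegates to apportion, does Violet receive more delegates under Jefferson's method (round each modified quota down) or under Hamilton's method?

Hamilton

Jefferson: Green 4, Gold 7, Violet 2.
Hamilton: Green 4, Gold 6, Violet 3.
Violet gets 2 under Jefferson and 3 under Hamilton.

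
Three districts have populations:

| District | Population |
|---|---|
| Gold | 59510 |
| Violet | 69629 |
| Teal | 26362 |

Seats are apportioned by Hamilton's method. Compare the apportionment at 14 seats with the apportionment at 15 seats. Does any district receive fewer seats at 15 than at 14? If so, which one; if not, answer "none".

At 14 seats: Gold 5, Violet 6, Teal 3.
At 15 seats: Gold 6, Violet 7, Teal 2.
Teal drops from 3 to 2.

Teal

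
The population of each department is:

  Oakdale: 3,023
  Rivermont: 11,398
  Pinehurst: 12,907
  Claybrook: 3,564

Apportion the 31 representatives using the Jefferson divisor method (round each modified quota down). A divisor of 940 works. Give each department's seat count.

With modified divisor 940: modified quotas Oakdale 3.216, Rivermont 12.126, Pinehurst 13.731, Claybrook 3.791.
Rounding down: Oakdale 3, Rivermont 12, Pinehurst 13, Claybrook 3 (total 31).

Oakdale: 3, Rivermont: 12, Pinehurst: 13, Claybrook: 3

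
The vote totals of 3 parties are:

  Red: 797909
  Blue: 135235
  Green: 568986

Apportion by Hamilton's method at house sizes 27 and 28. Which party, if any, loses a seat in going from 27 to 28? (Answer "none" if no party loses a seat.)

Blue

At 27 seats: Red 14, Blue 3, Green 10.
At 28 seats: Red 15, Blue 2, Green 11.
Blue drops from 3 to 2.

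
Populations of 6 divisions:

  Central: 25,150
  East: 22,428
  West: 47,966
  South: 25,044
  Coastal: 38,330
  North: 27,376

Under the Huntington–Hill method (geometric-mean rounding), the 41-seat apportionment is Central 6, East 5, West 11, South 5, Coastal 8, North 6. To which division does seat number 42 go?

South

Priority for the next seat is population ÷ (√(s·(s+1))).
Priorities: Central 3880.729, East 4094.774, West 4174.904, South 4572.388, Coastal 4517.234, North 4224.209.
Highest priority: South.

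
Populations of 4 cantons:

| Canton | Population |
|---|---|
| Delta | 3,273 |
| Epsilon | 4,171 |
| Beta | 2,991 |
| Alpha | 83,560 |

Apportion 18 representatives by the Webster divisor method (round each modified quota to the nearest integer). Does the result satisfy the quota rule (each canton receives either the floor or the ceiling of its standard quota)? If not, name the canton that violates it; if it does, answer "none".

Alpha

Standard quotas: Delta 0.627, Epsilon 0.799, Beta 0.573, Alpha 16.002.
Webster allocation: Delta 1, Epsilon 1, Beta 1, Alpha 15.
Alpha has quota 16.002 (lower 16, upper 17) but receives 15 — outside the quota interval.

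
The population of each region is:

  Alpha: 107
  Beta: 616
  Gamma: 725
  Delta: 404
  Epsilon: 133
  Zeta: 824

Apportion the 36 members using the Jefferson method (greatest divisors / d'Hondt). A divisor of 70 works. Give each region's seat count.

With modified divisor 70: modified quotas Alpha 1.529, Beta 8.800, Gamma 10.357, Delta 5.771, Epsilon 1.900, Zeta 11.771.
Rounding down: Alpha 1, Beta 8, Gamma 10, Delta 5, Epsilon 1, Zeta 11 (total 36).

Alpha 1, Beta 8, Gamma 10, Delta 5, Epsilon 1, Zeta 11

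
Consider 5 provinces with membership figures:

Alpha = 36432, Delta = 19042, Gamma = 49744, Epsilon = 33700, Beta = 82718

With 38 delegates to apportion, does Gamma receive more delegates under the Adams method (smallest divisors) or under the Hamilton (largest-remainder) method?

Hamilton

Adams: Alpha 6, Delta 4, Gamma 8, Epsilon 6, Beta 14.
Hamilton: Alpha 6, Delta 3, Gamma 9, Epsilon 6, Beta 14.
Gamma gets 8 under Adams and 9 under Hamilton.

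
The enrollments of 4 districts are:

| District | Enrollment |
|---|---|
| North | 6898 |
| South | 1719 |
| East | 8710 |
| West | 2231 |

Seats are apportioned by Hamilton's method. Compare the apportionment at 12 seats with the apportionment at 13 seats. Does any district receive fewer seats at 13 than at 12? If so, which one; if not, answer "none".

West

At 12 seats: North 4, South 1, East 5, West 2.
At 13 seats: North 5, South 1, East 6, West 1.
West drops from 2 to 1.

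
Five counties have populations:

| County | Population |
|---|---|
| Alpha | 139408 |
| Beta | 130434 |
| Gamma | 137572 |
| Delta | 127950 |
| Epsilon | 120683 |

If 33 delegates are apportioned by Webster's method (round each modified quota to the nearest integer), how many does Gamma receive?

7

Standard divisor 656047/33 ≈ 19880.212; standard quotas: Alpha 7.012, Beta 6.561, Gamma 6.920, Delta 6.436, Epsilon 6.071.
Rounding to the nearest integer gives Alpha 7, Beta 7, Gamma 7, Delta 6, Epsilon 6 — total 33, matching the house size, so no adjustment is needed.
Gamma receives 7.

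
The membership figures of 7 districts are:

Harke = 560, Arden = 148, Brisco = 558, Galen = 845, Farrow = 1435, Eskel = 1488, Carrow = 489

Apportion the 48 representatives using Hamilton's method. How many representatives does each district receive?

Harke=5; Arden=1; Brisco=5; Galen=7; Farrow=13; Eskel=13; Carrow=4

Standard divisor: 5523 ÷ 48 ≈ 115.062.
Standard quotas: Harke 4.867, Arden 1.286, Brisco 4.850, Galen 7.344, Farrow 12.471, Eskel 12.932, Carrow 4.250.
Lower quotas: Harke 4, Arden 1, Brisco 4, Galen 7, Farrow 12, Eskel 12, Carrow 4 (sum 44, leaving 4 seats).
Remainders in descending order: Eskel 0.932, Harke 0.867, Brisco 0.850, Farrow 0.471, Galen 0.344, Arden 0.286, Carrow 0.250.
Largest remainders: Eskel, Harke, Brisco, Farrow receive the extra seats.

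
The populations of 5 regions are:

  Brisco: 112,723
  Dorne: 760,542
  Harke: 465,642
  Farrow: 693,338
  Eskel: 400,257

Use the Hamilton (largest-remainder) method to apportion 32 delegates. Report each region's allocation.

The standard divisor is 2432502/32 ≈ 76015.688.
Standard quotas: Brisco 1.4829, Dorne 10.0051, Harke 6.1256, Farrow 9.1210, Eskel 5.2655.
Lower quotas: Brisco 1, Dorne 10, Harke 6, Farrow 9, Eskel 5 (sum 31, leaving 1 seat).
Remainders in descending order: Brisco 0.4829, Eskel 0.2655, Harke 0.1256, Farrow 0.1210, Dorne 0.0051.
The surplus seat goes to Brisco.

Brisco 2, Dorne 10, Harke 6, Farrow 9, Eskel 5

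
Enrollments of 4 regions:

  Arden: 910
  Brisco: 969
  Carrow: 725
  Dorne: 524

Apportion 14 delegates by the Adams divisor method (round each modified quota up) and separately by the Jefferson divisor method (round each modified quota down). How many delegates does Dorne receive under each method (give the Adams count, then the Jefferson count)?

3 and 2

Adams: Arden 4, Brisco 4, Carrow 3, Dorne 3.
Jefferson: Arden 4, Brisco 5, Carrow 3, Dorne 2.
Dorne gets 3 under Adams and 2 under Jefferson.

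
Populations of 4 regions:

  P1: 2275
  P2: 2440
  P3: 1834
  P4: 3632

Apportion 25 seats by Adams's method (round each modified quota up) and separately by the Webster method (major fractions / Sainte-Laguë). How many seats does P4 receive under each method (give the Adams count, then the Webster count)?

Adams: P1 6, P2 6, P3 5, P4 8.
Webster: P1 6, P2 6, P3 4, P4 9.
P4 gets 8 under Adams and 9 under Webster.

8 and 9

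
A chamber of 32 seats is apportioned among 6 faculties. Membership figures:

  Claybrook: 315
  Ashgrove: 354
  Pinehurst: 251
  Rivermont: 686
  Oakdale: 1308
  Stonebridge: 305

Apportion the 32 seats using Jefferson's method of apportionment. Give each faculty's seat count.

Standard divisor 3219/32 ≈ 100.594; standard quotas: Claybrook 3.131, Ashgrove 3.519, Pinehurst 2.495, Rivermont 6.820, Oakdale 13.003, Stonebridge 3.032.
Rounding down gives 3, 3, 2, 6, 13, 3 = 30 seats, so the divisor must be adjusted.
With modified divisor 90: modified quotas Claybrook 3.500, Ashgrove 3.933, Pinehurst 2.789, Rivermont 7.622, Oakdale 14.533, Stonebridge 3.389.
Rounding down: Claybrook 3, Ashgrove 3, Pinehurst 2, Rivermont 7, Oakdale 14, Stonebridge 3 (total 32).

Claybrook 3, Ashgrove 3, Pinehurst 2, Rivermont 7, Oakdale 14, Stonebridge 3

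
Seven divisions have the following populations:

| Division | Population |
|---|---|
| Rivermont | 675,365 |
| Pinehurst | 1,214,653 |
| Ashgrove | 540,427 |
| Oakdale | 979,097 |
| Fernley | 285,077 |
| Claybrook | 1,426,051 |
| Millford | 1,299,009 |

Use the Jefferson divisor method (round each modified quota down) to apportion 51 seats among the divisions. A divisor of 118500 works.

With modified divisor 118500: modified quotas Rivermont 5.699, Pinehurst 10.250, Ashgrove 4.561, Oakdale 8.262, Fernley 2.406, Claybrook 12.034, Millford 10.962.
Rounding down: Rivermont 5, Pinehurst 10, Ashgrove 4, Oakdale 8, Fernley 2, Claybrook 12, Millford 10 (total 51).

Rivermont: 5, Pinehurst: 10, Ashgrove: 4, Oakdale: 8, Fernley: 2, Claybrook: 12, Millford: 10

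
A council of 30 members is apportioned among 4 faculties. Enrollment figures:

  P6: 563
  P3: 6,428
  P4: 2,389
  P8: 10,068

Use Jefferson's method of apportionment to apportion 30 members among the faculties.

P6 0, P3 10, P4 4, P8 16

Standard divisor 19448/30 ≈ 648.267; standard quotas: P6 0.868, P3 9.916, P4 3.685, P8 15.531.
Rounding down gives 0, 9, 3, 15 = 27 seats, so the divisor must be adjusted.
With modified divisor 593.74: modified quotas P6 0.948, P3 10.826, P4 4.024, P8 16.957.
Rounding down: P6 0, P3 10, P4 4, P8 16 (total 30).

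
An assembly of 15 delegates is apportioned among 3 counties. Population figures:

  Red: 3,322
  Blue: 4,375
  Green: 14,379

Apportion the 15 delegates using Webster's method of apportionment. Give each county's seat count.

Red 2, Blue 3, Green 10

Standard divisor 22076/15 ≈ 1471.733; standard quotas: Red 2.257, Blue 2.973, Green 9.770.
Rounding to the nearest integer gives Red 2, Blue 3, Green 10 — total 15, matching the house size, so no adjustment is needed.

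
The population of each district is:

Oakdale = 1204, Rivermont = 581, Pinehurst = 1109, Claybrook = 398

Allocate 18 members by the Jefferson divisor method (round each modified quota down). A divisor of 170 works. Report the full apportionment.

With modified divisor 170: modified quotas Oakdale 7.082, Rivermont 3.418, Pinehurst 6.524, Claybrook 2.341.
Rounding down: Oakdale 7, Rivermont 3, Pinehurst 6, Claybrook 2 (total 18).

Oakdale 7, Rivermont 3, Pinehurst 6, Claybrook 2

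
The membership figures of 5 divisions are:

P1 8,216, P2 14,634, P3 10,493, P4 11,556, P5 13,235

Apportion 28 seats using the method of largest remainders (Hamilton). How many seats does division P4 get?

The standard divisor is 58134/28 ≈ 2076.214.
Standard quotas: P1 3.9572, P2 7.0484, P3 5.0539, P4 5.5659, P5 6.3746.
Lower quotas: P1 3, P2 7, P3 5, P4 5, P5 6 (sum 26, leaving 2 seats).
Remainders in descending order: P1 0.9572, P4 0.5659, P5 0.3746, P3 0.0539, P2 0.0484.
The surplus seats go to P1, P4.
P4 receives 6.

6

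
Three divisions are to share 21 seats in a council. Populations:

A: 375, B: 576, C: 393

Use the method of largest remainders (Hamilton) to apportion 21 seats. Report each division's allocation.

The standard divisor is 1344/21 = 64.
Standard quotas: A 5.859, B 9.000, C 6.141.
Lower quotas: A 5, B 9, C 6 (sum 20, leaving 1 seat).
Remainders in descending order: A 0.859, C 0.141, B 0.000.
The surplus seat goes to A.

A 6, B 9, C 6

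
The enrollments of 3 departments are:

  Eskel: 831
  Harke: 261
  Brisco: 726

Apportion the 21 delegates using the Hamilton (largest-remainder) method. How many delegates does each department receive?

Eskel 10, Harke 3, Brisco 8

The standard divisor is 1818/21 ≈ 86.571.
Standard quotas: Eskel 9.599, Harke 3.015, Brisco 8.386.
Lower quotas: Eskel 9, Harke 3, Brisco 8 (sum 20, leaving 1 seat).
Remainders in descending order: Eskel 0.599, Brisco 0.386, Harke 0.015.
Largest remainder: Eskel receives the extra seat.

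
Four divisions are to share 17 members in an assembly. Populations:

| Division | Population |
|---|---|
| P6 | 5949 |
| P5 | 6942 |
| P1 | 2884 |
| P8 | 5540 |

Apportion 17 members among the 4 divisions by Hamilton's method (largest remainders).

P6 5; P5 6; P1 2; P8 4

Standard divisor: 21315 ÷ 17 ≈ 1253.824.
Standard quotas: P6 4.7447, P5 5.5367, P1 2.3002, P8 4.4185.
Lower quotas: P6 4, P5 5, P1 2, P8 4 (sum 15, leaving 2 seats).
Remainders in descending order: P6 0.7447, P5 0.5367, P8 0.4185, P1 0.3002.
The surplus seats go to P6, P5.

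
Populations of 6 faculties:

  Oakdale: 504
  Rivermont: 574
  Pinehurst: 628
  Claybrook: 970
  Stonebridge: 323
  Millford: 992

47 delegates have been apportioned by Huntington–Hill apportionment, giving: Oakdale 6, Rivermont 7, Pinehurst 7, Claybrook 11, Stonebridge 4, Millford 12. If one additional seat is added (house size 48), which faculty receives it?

Priority for the next seat is population ÷ (√(s·(s+1))).
Priorities: Oakdale 77.769, Rivermont 76.704, Pinehurst 83.920, Claybrook 84.428, Stonebridge 72.225, Millford 79.424.
Highest priority: Claybrook.

Claybrook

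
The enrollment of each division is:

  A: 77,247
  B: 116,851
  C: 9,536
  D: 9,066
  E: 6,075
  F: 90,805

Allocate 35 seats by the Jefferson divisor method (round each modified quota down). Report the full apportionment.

Standard divisor 309580/35 ≈ 8845.143; standard quotas: A 8.733, B 13.211, C 1.078, D 1.025, E 0.687, F 10.266.
Rounding down gives 8, 13, 1, 1, 0, 10 = 33 seats, so the divisor must be adjusted.
With modified divisor 8300: modified quotas A 9.307, B 14.078, C 1.149, D 1.092, E 0.732, F 10.940.
Rounding down: A 9, B 14, C 1, D 1, E 0, F 10 (total 35).

A: 9, B: 14, C: 1, D: 1, E: 0, F: 10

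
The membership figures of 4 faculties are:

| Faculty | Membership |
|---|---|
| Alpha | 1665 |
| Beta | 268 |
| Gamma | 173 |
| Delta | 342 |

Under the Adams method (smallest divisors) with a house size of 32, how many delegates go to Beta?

Standard divisor 2448/32 ≈ 76.5; standard quotas: Alpha 21.765, Beta 3.503, Gamma 2.261, Delta 4.471.
Rounding up gives 22, 4, 3, 5 = 34 seats, so the divisor must be adjusted.
With modified divisor 84: modified quotas Alpha 19.821, Beta 3.190, Gamma 2.060, Delta 4.071.
Rounding up: Alpha 20, Beta 4, Gamma 3, Delta 5 (total 32).
Beta receives 4.

4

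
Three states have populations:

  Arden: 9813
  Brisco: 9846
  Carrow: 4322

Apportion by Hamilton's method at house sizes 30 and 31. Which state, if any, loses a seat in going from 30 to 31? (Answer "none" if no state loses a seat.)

At 30 seats: Arden 12, Brisco 12, Carrow 6.
At 31 seats: Arden 13, Brisco 13, Carrow 5.
Carrow drops from 6 to 5.

Carrow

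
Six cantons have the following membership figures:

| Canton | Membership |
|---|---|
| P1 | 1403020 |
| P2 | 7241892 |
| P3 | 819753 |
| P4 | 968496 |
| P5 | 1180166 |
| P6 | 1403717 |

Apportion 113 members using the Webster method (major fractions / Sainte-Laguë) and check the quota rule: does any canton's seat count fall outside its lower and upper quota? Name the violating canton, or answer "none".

Standard quotas: P1 12.180, P2 62.866, P3 7.116, P4 8.407, P5 10.245, P6 12.186.
Webster allocation: P1 12, P2 64, P3 7, P4 8, P5 10, P6 12.
P2 has quota 62.866 (lower 62, upper 63) but receives 64 — outside the quota interval.

P2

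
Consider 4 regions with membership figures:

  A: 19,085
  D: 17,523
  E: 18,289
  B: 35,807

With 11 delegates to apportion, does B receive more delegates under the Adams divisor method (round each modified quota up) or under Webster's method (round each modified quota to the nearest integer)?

Adams: A 3, D 2, E 2, B 4.
Webster: A 2, D 2, E 2, B 5.
B gets 4 under Adams and 5 under Webster.

Webster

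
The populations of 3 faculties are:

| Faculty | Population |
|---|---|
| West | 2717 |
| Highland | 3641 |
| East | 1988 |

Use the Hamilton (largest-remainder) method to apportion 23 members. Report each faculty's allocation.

Total 8346; standard divisor 8346/23 ≈ 362.87.
Standard quotas: West 7.488, Highland 10.034, East 5.479.
Lower quotas: West 7, Highland 10, East 5 (sum 22, leaving 1 seat).
Remainders in descending order: West 0.488, East 0.479, Highland 0.034.
The surplus seat goes to West.

West: 8, Highland: 10, East: 5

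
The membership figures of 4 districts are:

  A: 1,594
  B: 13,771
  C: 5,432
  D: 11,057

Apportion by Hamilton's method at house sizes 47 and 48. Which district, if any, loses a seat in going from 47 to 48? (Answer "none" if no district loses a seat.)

At 47 seats: A 3, B 20, C 8, D 16.
At 48 seats: A 2, B 21, C 8, D 17.
A drops from 3 to 2.

A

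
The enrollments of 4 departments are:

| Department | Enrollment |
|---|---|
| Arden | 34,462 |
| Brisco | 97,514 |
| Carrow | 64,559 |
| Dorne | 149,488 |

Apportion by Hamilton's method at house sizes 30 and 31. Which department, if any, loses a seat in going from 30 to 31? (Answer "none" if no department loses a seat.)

At 30 seats: Arden 3, Brisco 8, Carrow 6, Dorne 13.
At 31 seats: Arden 3, Brisco 9, Carrow 6, Dorne 13.
No department's allocation decreased.

none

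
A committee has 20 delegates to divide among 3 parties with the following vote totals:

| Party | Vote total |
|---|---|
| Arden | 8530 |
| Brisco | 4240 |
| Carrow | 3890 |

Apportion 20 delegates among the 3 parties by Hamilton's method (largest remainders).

Arden: 10, Brisco: 5, Carrow: 5

Total 16660; standard divisor 16660/20 = 833.
Standard quotas: Arden 10.2401, Brisco 5.0900, Carrow 4.6699.
Lower quotas: Arden 10, Brisco 5, Carrow 4 (sum 19, leaving 1 seat).
Remainders in descending order: Carrow 0.6699, Arden 0.2401, Brisco 0.0900.
The surplus seat goes to Carrow.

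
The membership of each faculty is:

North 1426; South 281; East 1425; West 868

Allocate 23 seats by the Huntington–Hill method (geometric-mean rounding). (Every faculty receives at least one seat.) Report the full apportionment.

With divisor 179: modified quotas North 7.966, South 1.570, East 7.961, West 4.849.
Geometric-mean thresholds: North √(7·8)=7.483, South √(1·2)=1.414, East √(7·8)=7.483, West √(4·5)=4.472.
Each quota rounded against its threshold gives North 8, South 2, East 8, West 5 (total 23).

North 8; South 2; East 8; West 5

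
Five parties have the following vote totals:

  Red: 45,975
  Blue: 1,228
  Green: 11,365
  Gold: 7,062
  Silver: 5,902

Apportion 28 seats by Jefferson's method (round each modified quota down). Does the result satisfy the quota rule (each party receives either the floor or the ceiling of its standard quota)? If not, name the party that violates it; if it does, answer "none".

Standard quotas: Red 17.996, Blue 0.481, Green 4.449, Gold 2.764, Silver 2.310.
Jefferson allocation: Red 19, Blue 0, Green 4, Gold 3, Silver 2.
Red has quota 17.996 (lower 17, upper 18) but receives 19 — outside the quota interval.

Red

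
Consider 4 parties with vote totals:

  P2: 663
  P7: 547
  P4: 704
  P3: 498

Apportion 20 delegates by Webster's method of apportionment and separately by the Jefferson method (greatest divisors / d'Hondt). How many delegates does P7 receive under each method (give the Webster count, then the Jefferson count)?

Webster: P2 5, P7 5, P4 6, P3 4.
Jefferson: P2 6, P7 4, P4 6, P3 4.
P7 gets 5 under Webster and 4 under Jefferson.

5 and 4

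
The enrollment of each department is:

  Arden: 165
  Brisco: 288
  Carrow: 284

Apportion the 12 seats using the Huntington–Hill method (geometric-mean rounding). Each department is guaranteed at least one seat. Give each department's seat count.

Arden=3, Brisco=5, Carrow=4

With divisor 64: modified quotas Arden 2.578, Brisco 4.500, Carrow 4.438.
Geometric-mean thresholds: Arden √(2·3)=2.449, Brisco √(4·5)=4.472, Carrow √(4·5)=4.472.
Each quota rounded against its threshold gives Arden 3, Brisco 5, Carrow 4 (total 12).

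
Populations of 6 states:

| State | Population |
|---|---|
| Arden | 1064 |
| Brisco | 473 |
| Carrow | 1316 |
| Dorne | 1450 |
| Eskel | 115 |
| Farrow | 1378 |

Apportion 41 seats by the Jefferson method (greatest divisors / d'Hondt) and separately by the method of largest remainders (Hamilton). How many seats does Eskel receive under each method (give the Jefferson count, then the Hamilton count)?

0 and 1

Jefferson: Arden 8, Brisco 3, Carrow 9, Dorne 11, Eskel 0, Farrow 10.
Hamilton: Arden 8, Brisco 3, Carrow 9, Dorne 10, Eskel 1, Farrow 10.
Eskel gets 0 under Jefferson and 1 under Hamilton.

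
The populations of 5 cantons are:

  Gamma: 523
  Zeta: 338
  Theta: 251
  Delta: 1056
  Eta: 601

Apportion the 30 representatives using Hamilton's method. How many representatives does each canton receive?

Total 2769; standard divisor 2769/30 ≈ 92.3.
Standard quotas: Gamma 5.666, Zeta 3.662, Theta 2.719, Delta 11.441, Eta 6.511.
Lower quotas: Gamma 5, Zeta 3, Theta 2, Delta 11, Eta 6 (sum 27, leaving 3 seats).
Remainders in descending order: Theta 0.719, Gamma 0.666, Zeta 0.662, Eta 0.511, Delta 0.441.
The surplus seats go to Theta, Gamma, Zeta.

Gamma: 6, Zeta: 4, Theta: 3, Delta: 11, Eta: 6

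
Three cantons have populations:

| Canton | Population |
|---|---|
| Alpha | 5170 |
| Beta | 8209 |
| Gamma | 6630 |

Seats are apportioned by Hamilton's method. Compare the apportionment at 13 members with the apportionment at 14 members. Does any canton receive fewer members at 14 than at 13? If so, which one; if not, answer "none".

Alpha

At 13 seats: Alpha 4, Beta 5, Gamma 4.
At 14 seats: Alpha 3, Beta 6, Gamma 5.
Alpha drops from 4 to 3.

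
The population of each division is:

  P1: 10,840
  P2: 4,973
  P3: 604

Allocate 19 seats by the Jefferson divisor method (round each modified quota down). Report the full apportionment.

Standard divisor 16417/19 ≈ 864.053; standard quotas: P1 12.546, P2 5.755, P3 0.699.
Rounding down gives 12, 5, 0 = 17 seats, so the divisor must be adjusted.
With modified divisor 800: modified quotas P1 13.550, P2 6.216, P3 0.755.
Rounding down: P1 13, P2 6, P3 0 (total 19).

P1 13, P2 6, P3 0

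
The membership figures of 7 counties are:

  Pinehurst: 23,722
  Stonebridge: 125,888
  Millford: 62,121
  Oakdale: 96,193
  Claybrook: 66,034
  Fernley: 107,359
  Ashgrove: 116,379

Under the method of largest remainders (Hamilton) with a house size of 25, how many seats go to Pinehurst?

The standard divisor is 597696/25 ≈ 23907.84.
Standard quotas: Pinehurst 0.9922, Stonebridge 5.2656, Millford 2.5984, Oakdale 4.0235, Claybrook 2.7620, Fernley 4.4905, Ashgrove 4.8678.
Lower quotas: Pinehurst 0, Stonebridge 5, Millford 2, Oakdale 4, Claybrook 2, Fernley 4, Ashgrove 4 (sum 21, leaving 4 seats).
Remainders in descending order: Pinehurst 0.9922, Ashgrove 0.8678, Claybrook 0.7620, Millford 0.5984, Fernley 0.4905, Stonebridge 0.2656, Oakdale 0.0235.
Largest remainders: Pinehurst, Ashgrove, Claybrook, Millford receive the extra seats.
Pinehurst receives 1.

1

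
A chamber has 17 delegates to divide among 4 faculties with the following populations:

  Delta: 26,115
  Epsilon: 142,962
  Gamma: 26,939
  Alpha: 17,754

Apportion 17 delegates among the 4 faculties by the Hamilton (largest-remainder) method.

Total 213770; standard divisor 213770/17 ≈ 12574.706.
Standard quotas: Delta 2.0768, Epsilon 11.3690, Gamma 2.1423, Alpha 1.4119.
Lower quotas: Delta 2, Epsilon 11, Gamma 2, Alpha 1 (sum 16, leaving 1 seat).
Remainders in descending order: Alpha 0.4119, Epsilon 0.3690, Gamma 0.1423, Delta 0.0768.
Largest remainder: Alpha receives the extra seat.

Delta: 2, Epsilon: 11, Gamma: 2, Alpha: 2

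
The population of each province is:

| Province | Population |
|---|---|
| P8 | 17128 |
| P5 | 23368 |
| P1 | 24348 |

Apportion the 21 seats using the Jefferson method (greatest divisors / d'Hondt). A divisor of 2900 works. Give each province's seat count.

P8=5, P5=8, P1=8

With modified divisor 2900: modified quotas P8 5.906, P5 8.058, P1 8.396.
Rounding down: P8 5, P5 8, P1 8 (total 21).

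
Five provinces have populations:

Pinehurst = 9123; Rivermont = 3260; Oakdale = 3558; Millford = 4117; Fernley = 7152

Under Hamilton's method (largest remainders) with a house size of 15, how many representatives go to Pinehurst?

5

The standard divisor is 27210/15 = 1814.
Standard quotas: Pinehurst 5.0292, Rivermont 1.7971, Oakdale 1.9614, Millford 2.2696, Fernley 3.9427.
Lower quotas: Pinehurst 5, Rivermont 1, Oakdale 1, Millford 2, Fernley 3 (sum 12, leaving 3 seats).
Remainders in descending order: Oakdale 0.9614, Fernley 0.9427, Rivermont 0.7971, Millford 0.2696, Pinehurst 0.0292.
The surplus seats go to Oakdale, Fernley, Rivermont.
Pinehurst receives 5.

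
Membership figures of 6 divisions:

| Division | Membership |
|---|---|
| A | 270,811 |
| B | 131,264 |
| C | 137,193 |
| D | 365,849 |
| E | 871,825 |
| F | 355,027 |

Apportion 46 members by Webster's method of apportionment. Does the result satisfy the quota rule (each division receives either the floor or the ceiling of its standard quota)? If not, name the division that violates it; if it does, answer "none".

none

Standard quotas: A 5.843, B 2.832, C 2.960, D 7.894, E 18.811, F 7.660.
Webster allocation: A 6, B 3, C 3, D 8, E 18, F 8.
Every allocation lies between the lower and upper quota.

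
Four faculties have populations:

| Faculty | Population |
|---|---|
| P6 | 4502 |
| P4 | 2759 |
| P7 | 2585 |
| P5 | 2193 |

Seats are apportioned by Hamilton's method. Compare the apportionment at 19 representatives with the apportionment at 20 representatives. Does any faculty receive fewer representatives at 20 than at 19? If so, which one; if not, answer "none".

At 19 seats: P6 7, P4 4, P7 4, P5 4.
At 20 seats: P6 7, P4 5, P7 4, P5 4.
No faculty's allocation decreased.

none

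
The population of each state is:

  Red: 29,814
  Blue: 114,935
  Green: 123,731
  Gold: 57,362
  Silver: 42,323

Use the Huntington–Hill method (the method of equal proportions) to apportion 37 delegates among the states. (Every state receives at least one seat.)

With divisor 9955: modified quotas Red 2.995, Blue 11.545, Green 12.429, Gold 5.762, Silver 4.251.
Geometric-mean thresholds: Red √(2·3)=2.449, Blue √(11·12)=11.489, Green √(12·13)=12.490, Gold √(5·6)=5.477, Silver √(4·5)=4.472.
Each quota rounded against its threshold gives Red 3, Blue 12, Green 12, Gold 6, Silver 4 (total 37).

Red=3, Blue=12, Green=12, Gold=6, Silver=4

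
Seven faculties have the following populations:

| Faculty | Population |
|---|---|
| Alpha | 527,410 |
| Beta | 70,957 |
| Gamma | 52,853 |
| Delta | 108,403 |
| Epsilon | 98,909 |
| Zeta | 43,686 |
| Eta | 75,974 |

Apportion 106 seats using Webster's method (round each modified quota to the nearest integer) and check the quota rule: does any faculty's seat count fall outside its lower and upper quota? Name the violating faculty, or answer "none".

Standard quotas: Alpha 57.152, Beta 7.689, Gamma 5.727, Delta 11.747, Epsilon 10.718, Zeta 4.734, Eta 8.233.
Webster allocation: Alpha 56, Beta 8, Gamma 6, Delta 12, Epsilon 11, Zeta 5, Eta 8.
Alpha has quota 57.152 (lower 57, upper 58) but receives 56 — outside the quota interval.

Alpha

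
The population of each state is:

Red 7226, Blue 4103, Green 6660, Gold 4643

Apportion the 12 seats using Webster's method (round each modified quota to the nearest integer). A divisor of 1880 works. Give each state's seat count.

With modified divisor 1880: modified quotas Red 3.844, Blue 2.182, Green 3.543, Gold 2.470.
Rounding to the nearest integer: Red 4, Blue 2, Green 4, Gold 2 (total 12).

Red 4, Blue 2, Green 4, Gold 2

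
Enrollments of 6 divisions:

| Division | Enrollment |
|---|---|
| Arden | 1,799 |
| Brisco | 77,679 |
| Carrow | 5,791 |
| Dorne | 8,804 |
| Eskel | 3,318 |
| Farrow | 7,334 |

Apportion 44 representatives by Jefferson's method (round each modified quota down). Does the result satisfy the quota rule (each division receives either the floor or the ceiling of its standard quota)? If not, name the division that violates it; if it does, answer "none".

Standard quotas: Arden 0.756, Brisco 32.637, Carrow 2.433, Dorne 3.699, Eskel 1.394, Farrow 3.081.
Jefferson allocation: Arden 0, Brisco 35, Carrow 2, Dorne 3, Eskel 1, Farrow 3.
Brisco has quota 32.637 (lower 32, upper 33) but receives 35 — outside the quota interval.

Brisco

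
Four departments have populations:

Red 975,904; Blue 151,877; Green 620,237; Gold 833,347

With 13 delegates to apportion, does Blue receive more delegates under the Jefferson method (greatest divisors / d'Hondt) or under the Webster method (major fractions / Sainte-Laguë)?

Webster

Jefferson: Red 5, Blue 0, Green 3, Gold 5.
Webster: Red 5, Blue 1, Green 3, Gold 4.
Blue gets 0 under Jefferson and 1 under Webster.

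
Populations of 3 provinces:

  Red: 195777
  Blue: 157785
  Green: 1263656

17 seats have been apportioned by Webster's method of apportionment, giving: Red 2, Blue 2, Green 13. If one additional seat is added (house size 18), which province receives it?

Green

Priority for the next seat is population ÷ (current seats + 0.5).
Priorities: Red 78310.800, Blue 63114.000, Green 93604.148.
Highest priority: Green.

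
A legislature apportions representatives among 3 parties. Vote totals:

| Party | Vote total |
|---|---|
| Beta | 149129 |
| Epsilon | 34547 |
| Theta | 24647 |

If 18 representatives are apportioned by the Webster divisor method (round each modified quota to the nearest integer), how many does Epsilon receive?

3

Standard divisor 208323/18 ≈ 11573.5; standard quotas: Beta 12.885, Epsilon 2.985, Theta 2.130.
Rounding to the nearest integer gives Beta 13, Epsilon 3, Theta 2 — total 18, matching the house size, so no adjustment is needed.
Epsilon receives 3.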